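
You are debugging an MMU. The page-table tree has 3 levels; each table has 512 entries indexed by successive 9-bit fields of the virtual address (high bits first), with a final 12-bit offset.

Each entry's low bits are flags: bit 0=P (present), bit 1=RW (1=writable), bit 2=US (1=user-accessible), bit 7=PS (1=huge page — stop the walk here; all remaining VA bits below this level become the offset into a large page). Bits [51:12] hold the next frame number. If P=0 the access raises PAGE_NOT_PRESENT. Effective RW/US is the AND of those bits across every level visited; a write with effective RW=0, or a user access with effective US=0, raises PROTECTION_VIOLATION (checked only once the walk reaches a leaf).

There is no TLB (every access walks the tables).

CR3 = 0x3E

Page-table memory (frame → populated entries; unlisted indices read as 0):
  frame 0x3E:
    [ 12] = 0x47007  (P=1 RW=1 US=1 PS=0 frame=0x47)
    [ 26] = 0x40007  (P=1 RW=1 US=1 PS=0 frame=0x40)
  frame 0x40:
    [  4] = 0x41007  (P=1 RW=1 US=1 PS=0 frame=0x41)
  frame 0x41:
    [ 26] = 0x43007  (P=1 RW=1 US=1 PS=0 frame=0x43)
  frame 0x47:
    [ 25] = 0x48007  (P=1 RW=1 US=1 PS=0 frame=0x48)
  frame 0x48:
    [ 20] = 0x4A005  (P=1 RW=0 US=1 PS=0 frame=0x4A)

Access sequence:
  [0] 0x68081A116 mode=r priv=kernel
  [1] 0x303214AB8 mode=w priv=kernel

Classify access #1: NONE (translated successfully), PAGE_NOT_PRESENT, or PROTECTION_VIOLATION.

Trace:
#0 VA=0x68081A116 (r,kernel):
  lvl0: tbl 0x3E, slot 26 ⇒ 0x40007 (P1/RW1/US1/PS0)
  lvl1: tbl 0x40, slot 4 ⇒ 0x41007 (P1/RW1/US1/PS0)
  lvl2: tbl 0x41, slot 26 ⇒ 0x43007 (P1/RW1/US1/PS0)
  ⇒ phys 0x43116  [3 reads]
#1 VA=0x303214AB8 (w,kernel):
  lvl0: tbl 0x3E, slot 12 ⇒ 0x47007 (P1/RW1/US1/PS0)
  lvl1: tbl 0x47, slot 25 ⇒ 0x48007 (P1/RW1/US1/PS0)
  lvl2: tbl 0x48, slot 20 ⇒ 0x4A005 (P1/RW0/US1/PS0)
  ✗ PROTECTION_VIOLATION  [3 reads]

Access #1 fault: PROTECTION_VIOLATION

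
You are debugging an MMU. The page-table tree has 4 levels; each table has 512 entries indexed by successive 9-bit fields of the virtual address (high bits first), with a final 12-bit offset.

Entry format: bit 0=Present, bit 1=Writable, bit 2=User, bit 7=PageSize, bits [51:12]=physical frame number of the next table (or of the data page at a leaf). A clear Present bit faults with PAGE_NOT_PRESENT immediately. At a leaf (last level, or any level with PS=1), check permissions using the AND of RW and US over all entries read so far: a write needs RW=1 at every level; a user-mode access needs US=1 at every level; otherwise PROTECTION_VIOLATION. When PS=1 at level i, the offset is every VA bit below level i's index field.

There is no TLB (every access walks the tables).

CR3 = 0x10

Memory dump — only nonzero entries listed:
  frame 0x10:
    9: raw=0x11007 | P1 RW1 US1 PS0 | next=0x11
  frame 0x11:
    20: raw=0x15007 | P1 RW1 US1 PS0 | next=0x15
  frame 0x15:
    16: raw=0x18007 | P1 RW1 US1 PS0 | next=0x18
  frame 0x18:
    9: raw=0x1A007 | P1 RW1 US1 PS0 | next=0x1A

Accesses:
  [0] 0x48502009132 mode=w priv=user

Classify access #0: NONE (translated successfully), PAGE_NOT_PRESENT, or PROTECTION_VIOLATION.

Per-access translation:
#0 VA=0x48502009132 (w,user):
  [0] read 0x10 idx=9: raw=0x11007 flags P=1 W=1 U=1 S=0
  [1] read 0x11 idx=20: raw=0x15007 flags P=1 W=1 U=1 S=0
  [2] read 0x15 idx=16: raw=0x18007 flags P=1 W=1 U=1 S=0
  [3] read 0x18 idx=9: raw=0x1A007 flags P=1 W=1 U=1 S=0
  ⇒ phys 0x1A132  [4 reads]

Access #0 fault: NONE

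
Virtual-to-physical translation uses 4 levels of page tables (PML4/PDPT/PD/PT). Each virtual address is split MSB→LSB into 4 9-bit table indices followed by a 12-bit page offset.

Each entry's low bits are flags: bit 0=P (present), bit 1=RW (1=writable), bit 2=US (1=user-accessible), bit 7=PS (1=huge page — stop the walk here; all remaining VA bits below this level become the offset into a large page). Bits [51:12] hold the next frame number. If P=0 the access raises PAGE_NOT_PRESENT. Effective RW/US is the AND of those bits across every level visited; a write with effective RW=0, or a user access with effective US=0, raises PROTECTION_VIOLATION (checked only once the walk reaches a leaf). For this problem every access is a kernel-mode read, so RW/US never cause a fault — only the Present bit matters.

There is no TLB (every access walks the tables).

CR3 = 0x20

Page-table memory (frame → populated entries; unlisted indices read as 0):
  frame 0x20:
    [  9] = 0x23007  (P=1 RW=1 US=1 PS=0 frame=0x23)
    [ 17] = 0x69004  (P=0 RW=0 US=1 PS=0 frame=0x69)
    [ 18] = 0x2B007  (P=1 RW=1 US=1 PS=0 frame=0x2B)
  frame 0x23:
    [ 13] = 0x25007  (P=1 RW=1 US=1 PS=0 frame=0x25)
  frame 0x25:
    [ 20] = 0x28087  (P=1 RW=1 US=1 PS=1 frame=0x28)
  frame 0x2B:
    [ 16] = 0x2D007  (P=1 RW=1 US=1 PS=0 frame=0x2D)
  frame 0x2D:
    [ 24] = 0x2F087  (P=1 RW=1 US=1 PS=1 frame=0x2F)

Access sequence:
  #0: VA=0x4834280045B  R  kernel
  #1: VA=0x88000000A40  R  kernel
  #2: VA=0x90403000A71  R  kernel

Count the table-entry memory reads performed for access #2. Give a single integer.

Trace:
#0 VA=0x4834280045B (r,kernel):
  lvl0: tbl 0x20, slot 9 ⇒ 0x23007 (P1/RW1/US1/PS0)
  lvl1: tbl 0x23, slot 13 ⇒ 0x25007 (P1/RW1/US1/PS0)
  lvl2: tbl 0x25, slot 20 ⇒ 0x28087 (P1/RW1/US1/PS1)
  ⇒ phys 0x2845B (huge @L2)  [3 reads]
#1 VA=0x88000000A40 (r,kernel):
  lvl0: tbl 0x20, slot 17 ⇒ 0x69004 (P0/RW0/US1/PS0)
  ✗ PAGE_NOT_PRESENT  [1 reads]
#2 VA=0x90403000A71 (r,kernel):
  lvl0: tbl 0x20, slot 18 ⇒ 0x2B007 (P1/RW1/US1/PS0)
  lvl1: tbl 0x2B, slot 16 ⇒ 0x2D007 (P1/RW1/US1/PS0)
  lvl2: tbl 0x2D, slot 24 ⇒ 0x2F087 (P1/RW1/US1/PS1)
  ⇒ phys 0x2FA71 (huge @L2)  [3 reads]

Entries read for #2: 3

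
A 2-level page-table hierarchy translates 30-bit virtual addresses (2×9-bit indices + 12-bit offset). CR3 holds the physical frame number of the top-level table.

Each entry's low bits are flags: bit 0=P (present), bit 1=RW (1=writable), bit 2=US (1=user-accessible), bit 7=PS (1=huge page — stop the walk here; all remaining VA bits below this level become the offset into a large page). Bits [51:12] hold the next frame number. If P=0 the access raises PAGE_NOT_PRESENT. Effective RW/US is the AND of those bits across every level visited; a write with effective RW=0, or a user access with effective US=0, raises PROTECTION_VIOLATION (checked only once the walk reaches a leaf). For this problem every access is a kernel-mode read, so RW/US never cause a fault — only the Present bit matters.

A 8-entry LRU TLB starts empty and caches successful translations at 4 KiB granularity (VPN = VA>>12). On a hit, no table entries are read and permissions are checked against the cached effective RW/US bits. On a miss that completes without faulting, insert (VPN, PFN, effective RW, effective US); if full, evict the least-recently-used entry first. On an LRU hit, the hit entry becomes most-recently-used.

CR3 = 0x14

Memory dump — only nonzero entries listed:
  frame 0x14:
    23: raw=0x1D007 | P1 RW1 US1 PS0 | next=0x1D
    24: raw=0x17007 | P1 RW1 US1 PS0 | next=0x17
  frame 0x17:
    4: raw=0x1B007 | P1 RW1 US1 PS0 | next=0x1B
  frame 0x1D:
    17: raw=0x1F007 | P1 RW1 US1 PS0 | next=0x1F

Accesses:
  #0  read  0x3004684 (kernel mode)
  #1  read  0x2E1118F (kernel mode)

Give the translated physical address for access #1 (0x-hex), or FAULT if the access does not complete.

Trace:
#0 VA=0x3004684 (r,kernel):
  L0: frame=0x14 idx=24 entry=0x17007 [P=1 RW=1 US=1 PS=0]
  L1: frame=0x17 idx=4 entry=0x1B007 [P=1 RW=1 US=1 PS=0]
  → PA=0x1B684  (2 entries read)
#1 VA=0x2E1118F (r,kernel):
  L0: frame=0x14 idx=23 entry=0x1D007 [P=1 RW=1 US=1 PS=0]
  L1: frame=0x1D idx=17 entry=0x1F007 [P=1 RW=1 US=1 PS=0]
  → PA=0x1F18F  (2 entries read)

Access #1 PA: 0x1F18F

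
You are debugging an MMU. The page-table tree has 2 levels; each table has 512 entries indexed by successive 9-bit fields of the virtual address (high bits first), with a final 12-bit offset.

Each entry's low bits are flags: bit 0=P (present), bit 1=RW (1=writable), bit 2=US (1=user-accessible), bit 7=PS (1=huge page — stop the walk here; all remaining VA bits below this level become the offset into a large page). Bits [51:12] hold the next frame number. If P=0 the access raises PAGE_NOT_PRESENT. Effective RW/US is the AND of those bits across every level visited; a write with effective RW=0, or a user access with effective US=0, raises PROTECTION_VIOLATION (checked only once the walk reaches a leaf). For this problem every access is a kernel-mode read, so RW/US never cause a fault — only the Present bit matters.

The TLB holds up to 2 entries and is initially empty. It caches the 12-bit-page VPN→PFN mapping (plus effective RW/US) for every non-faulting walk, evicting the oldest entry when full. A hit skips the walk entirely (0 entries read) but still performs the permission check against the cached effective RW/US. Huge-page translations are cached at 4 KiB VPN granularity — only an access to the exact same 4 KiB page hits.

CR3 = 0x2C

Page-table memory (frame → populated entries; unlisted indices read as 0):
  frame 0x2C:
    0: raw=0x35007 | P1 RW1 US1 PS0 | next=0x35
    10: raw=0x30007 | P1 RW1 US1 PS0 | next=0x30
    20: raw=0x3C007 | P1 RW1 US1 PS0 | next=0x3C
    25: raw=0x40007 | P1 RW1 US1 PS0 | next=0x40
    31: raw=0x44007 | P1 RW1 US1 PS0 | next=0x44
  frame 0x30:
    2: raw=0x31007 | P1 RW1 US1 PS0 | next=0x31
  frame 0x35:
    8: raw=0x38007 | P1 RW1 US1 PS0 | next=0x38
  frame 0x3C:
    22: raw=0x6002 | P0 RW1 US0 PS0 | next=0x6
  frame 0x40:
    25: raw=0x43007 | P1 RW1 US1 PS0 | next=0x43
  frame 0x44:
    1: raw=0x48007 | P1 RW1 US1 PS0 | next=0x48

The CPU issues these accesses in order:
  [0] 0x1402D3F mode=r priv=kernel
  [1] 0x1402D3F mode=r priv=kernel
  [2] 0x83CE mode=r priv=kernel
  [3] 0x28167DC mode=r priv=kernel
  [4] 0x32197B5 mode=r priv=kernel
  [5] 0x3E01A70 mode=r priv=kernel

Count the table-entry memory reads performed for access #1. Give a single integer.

Trace:
#0 VA=0x1402D3F (r,kernel):
  L0 @0x2C[10] → 0x30007  P=1,RW=1,US=1,PS=0
  L1 @0x30[2] → 0x31007  P=1,RW=1,US=1,PS=0
  ⇒ phys 0x31D3F  [2 reads]
#1 VA=0x1402D3F (r,kernel):
  TLB hit vpn=0x1402 → PA=0x31D3F
#2 VA=0x83CE (r,kernel):
  L0 @0x2C[0] → 0x35007  P=1,RW=1,US=1,PS=0
  L1 @0x35[8] → 0x38007  P=1,RW=1,US=1,PS=0
  ⇒ phys 0x383CE  [2 reads]
#3 VA=0x28167DC (r,kernel):
  L0 @0x2C[20] → 0x3C007  P=1,RW=1,US=1,PS=0
  L1 @0x3C[22] → 0x6002  P=0,RW=1,US=0,PS=0
  ✗ PAGE_NOT_PRESENT  [2 reads]
#4 VA=0x32197B5 (r,kernel):
  L0 @0x2C[25] → 0x40007  P=1,RW=1,US=1,PS=0
  L1 @0x40[25] → 0x43007  P=1,RW=1,US=1,PS=0
  ⇒ phys 0x437B5  [2 reads]
#5 VA=0x3E01A70 (r,kernel):
  L0 @0x2C[31] → 0x44007  P=1,RW=1,US=1,PS=0
  L1 @0x44[1] → 0x48007  P=1,RW=1,US=1,PS=0
  ⇒ phys 0x48A70  [2 reads]

Entries read for #1: 0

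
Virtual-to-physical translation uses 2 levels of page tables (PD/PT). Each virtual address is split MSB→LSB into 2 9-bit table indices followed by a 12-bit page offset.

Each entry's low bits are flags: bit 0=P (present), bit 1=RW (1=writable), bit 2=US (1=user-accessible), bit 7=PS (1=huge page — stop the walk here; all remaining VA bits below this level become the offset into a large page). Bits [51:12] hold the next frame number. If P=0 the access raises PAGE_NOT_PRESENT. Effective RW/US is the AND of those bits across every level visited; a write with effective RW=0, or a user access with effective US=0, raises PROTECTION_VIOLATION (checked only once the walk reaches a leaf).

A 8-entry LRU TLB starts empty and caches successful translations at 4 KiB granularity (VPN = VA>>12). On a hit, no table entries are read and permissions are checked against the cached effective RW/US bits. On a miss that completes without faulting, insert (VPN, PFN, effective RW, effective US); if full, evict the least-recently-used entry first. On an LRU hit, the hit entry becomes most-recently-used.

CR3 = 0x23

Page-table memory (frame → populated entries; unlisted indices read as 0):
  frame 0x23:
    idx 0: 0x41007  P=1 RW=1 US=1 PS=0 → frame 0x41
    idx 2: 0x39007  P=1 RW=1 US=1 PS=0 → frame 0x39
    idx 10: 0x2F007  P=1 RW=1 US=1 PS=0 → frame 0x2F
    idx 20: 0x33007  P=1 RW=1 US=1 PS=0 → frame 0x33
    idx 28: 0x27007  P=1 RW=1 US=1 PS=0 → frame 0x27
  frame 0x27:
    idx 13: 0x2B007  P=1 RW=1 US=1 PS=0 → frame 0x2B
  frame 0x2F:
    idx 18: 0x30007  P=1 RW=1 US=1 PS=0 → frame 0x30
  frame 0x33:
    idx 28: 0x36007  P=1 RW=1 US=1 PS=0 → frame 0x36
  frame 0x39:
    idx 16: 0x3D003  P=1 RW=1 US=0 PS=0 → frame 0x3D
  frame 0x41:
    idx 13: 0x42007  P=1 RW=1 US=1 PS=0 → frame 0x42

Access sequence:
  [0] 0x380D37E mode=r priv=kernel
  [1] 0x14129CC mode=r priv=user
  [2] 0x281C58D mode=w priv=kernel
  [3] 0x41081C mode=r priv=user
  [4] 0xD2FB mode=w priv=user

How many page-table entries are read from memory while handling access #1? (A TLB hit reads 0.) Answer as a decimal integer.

Trace:
#0 VA=0x380D37E (r,kernel):
  lvl0: tbl 0x23, slot 28 ⇒ 0x27007 (P1/RW1/US1/PS0)
  lvl1: tbl 0x27, slot 13 ⇒ 0x2B007 (P1/RW1/US1/PS0)
  ✓ 0x2B37E  — 2 lookups
#1 VA=0x14129CC (r,user):
  lvl0: tbl 0x23, slot 10 ⇒ 0x2F007 (P1/RW1/US1/PS0)
  lvl1: tbl 0x2F, slot 18 ⇒ 0x30007 (P1/RW1/US1/PS0)
  ✓ 0x309CC  — 2 lookups
#2 VA=0x281C58D (w,kernel):
  lvl0: tbl 0x23, slot 20 ⇒ 0x33007 (P1/RW1/US1/PS0)
  lvl1: tbl 0x33, slot 28 ⇒ 0x36007 (P1/RW1/US1/PS0)
  ✓ 0x3658D  — 2 lookups
#3 VA=0x41081C (r,user):
  lvl0: tbl 0x23, slot 2 ⇒ 0x39007 (P1/RW1/US1/PS0)
  lvl1: tbl 0x39, slot 16 ⇒ 0x3D003 (P1/RW1/US0/PS0)
  ✗ PROTECTION_VIOLATION  [2 reads]
#4 VA=0xD2FB (w,user):
  lvl0: tbl 0x23, slot 0 ⇒ 0x41007 (P1/RW1/US1/PS0)
  lvl1: tbl 0x41, slot 13 ⇒ 0x42007 (P1/RW1/US1/PS0)
  ✓ 0x422FB  — 2 lookups

Entries read for #1: 2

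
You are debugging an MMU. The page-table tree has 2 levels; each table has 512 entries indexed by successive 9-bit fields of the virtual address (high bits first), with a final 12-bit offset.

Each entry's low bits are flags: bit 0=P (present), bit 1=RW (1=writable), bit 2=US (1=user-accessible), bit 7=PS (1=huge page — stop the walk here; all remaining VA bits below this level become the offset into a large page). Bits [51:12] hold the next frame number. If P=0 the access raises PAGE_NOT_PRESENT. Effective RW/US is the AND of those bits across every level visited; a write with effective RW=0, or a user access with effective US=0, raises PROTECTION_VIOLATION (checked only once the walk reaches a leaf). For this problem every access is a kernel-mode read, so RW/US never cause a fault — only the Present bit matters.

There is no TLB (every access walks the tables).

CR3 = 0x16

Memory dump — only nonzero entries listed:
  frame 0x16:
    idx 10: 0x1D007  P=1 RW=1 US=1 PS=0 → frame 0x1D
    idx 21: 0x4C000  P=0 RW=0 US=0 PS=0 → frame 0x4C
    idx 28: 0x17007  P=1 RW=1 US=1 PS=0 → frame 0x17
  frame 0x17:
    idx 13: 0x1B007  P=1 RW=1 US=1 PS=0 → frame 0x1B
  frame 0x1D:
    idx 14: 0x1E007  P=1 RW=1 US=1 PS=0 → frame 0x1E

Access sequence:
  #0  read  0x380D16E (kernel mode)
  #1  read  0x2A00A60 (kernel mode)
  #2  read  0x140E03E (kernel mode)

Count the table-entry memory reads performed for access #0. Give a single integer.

Trace:
#0 VA=0x380D16E (r,kernel):
  [0] read 0x16 idx=28: raw=0x17007 flags P=1 W=1 U=1 S=0
  [1] read 0x17 idx=13: raw=0x1B007 flags P=1 W=1 U=1 S=0
  ✓ 0x1B16E  — 2 lookups
#1 VA=0x2A00A60 (r,kernel):
  [0] read 0x16 idx=21: raw=0x4C000 flags P=0 W=0 U=0 S=0
  ✗ PAGE_NOT_PRESENT  [1 reads]
#2 VA=0x140E03E (r,kernel):
  [0] read 0x16 idx=10: raw=0x1D007 flags P=1 W=1 U=1 S=0
  [1] read 0x1D idx=14: raw=0x1E007 flags P=1 W=1 U=1 S=0
  ✓ 0x1E03E  — 2 lookups

Entries read for #0: 2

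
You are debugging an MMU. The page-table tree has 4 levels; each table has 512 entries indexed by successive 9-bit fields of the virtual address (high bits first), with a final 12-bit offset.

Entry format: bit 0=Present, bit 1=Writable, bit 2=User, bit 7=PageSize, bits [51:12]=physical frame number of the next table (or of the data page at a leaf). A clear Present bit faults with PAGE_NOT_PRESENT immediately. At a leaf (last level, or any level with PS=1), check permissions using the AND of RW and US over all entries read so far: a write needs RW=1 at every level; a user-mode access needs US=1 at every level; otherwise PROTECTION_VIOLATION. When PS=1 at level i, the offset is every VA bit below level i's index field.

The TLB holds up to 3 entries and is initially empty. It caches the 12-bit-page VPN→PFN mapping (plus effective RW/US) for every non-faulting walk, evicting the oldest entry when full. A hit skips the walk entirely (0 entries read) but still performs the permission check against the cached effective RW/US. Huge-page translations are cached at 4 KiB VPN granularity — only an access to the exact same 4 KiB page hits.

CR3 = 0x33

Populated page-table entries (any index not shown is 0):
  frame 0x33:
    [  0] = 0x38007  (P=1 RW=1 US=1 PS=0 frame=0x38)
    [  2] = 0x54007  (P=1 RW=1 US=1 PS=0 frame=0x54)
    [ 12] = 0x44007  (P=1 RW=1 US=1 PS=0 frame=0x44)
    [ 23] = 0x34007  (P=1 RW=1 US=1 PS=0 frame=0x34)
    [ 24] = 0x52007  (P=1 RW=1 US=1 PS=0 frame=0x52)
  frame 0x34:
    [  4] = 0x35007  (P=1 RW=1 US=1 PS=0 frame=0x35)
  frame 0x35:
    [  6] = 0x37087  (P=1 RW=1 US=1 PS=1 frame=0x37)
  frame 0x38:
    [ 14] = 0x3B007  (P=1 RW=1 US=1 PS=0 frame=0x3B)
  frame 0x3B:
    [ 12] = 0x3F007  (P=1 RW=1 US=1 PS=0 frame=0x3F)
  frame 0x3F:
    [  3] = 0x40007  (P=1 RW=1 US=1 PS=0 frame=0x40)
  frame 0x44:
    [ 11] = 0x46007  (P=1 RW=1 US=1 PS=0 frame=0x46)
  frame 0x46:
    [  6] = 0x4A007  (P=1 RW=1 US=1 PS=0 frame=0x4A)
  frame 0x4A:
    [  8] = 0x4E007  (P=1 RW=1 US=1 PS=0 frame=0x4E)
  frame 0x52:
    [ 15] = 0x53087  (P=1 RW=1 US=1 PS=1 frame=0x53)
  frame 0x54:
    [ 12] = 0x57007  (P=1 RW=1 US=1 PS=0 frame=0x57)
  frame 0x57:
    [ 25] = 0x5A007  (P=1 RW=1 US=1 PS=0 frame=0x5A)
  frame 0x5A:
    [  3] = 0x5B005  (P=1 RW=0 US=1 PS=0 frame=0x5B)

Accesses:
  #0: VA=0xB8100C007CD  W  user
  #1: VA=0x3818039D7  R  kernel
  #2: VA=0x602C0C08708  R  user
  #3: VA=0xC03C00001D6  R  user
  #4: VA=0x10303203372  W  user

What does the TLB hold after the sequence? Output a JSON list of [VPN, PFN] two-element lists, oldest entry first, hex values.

Per-access translation:
#0 VA=0xB8100C007CD (w,user):
  lvl0: tbl 0x33, slot 23 ⇒ 0x34007 (P1/RW1/US1/PS0)
  lvl1: tbl 0x34, slot 4 ⇒ 0x35007 (P1/RW1/US1/PS0)
  lvl2: tbl 0x35, slot 6 ⇒ 0x37087 (P1/RW1/US1/PS1)
  → PA=0x377CD (huge @L2)  (3 entries read)
#1 VA=0x3818039D7 (r,kernel):
  lvl0: tbl 0x33, slot 0 ⇒ 0x38007 (P1/RW1/US1/PS0)
  lvl1: tbl 0x38, slot 14 ⇒ 0x3B007 (P1/RW1/US1/PS0)
  lvl2: tbl 0x3B, slot 12 ⇒ 0x3F007 (P1/RW1/US1/PS0)
  lvl3: tbl 0x3F, slot 3 ⇒ 0x40007 (P1/RW1/US1/PS0)
  → PA=0x409D7  (4 entries read)
#2 VA=0x602C0C08708 (r,user):
  lvl0: tbl 0x33, slot 12 ⇒ 0x44007 (P1/RW1/US1/PS0)
  lvl1: tbl 0x44, slot 11 ⇒ 0x46007 (P1/RW1/US1/PS0)
  lvl2: tbl 0x46, slot 6 ⇒ 0x4A007 (P1/RW1/US1/PS0)
  lvl3: tbl 0x4A, slot 8 ⇒ 0x4E007 (P1/RW1/US1/PS0)
  → PA=0x4E708  (4 entries read)
#3 VA=0xC03C00001D6 (r,user):
  lvl0: tbl 0x33, slot 24 ⇒ 0x52007 (P1/RW1/US1/PS0)
  lvl1: tbl 0x52, slot 15 ⇒ 0x53087 (P1/RW1/US1/PS1)
  → PA=0x531D6 (huge @L1)  (2 entries read)
#4 VA=0x10303203372 (w,user):
  lvl0: tbl 0x33, slot 2 ⇒ 0x54007 (P1/RW1/US1/PS0)
  lvl1: tbl 0x54, slot 12 ⇒ 0x57007 (P1/RW1/US1/PS0)
  lvl2: tbl 0x57, slot 25 ⇒ 0x5A007 (P1/RW1/US1/PS0)
  lvl3: tbl 0x5A, slot 3 ⇒ 0x5B005 (P1/RW0/US1/PS0)
  ✗ PROTECTION_VIOLATION  [4 reads]

TLB: [["0x381803", "0x40"], ["0x602C0C08", "0x4E"], ["0xC03C0000", "0x53"]]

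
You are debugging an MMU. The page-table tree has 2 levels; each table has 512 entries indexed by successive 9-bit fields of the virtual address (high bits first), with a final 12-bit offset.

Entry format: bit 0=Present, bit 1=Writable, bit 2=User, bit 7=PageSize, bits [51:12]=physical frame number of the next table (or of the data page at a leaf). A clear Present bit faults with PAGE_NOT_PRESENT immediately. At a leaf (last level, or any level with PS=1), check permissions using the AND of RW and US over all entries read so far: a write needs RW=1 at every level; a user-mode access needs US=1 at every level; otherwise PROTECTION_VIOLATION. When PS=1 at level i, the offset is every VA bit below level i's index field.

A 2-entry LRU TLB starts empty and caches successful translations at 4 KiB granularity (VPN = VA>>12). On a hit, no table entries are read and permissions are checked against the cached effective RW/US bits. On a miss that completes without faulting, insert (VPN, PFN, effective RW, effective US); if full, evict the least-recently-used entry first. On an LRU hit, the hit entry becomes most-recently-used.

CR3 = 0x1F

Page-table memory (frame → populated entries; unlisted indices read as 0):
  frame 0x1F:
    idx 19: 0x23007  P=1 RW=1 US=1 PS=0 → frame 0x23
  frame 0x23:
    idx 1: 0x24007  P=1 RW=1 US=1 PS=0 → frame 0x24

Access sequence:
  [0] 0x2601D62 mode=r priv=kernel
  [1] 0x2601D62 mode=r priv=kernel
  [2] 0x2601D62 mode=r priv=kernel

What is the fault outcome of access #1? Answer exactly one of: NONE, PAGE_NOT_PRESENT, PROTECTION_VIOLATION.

Per-access translation:
#0 VA=0x2601D62 (r,kernel):
  [0] read 0x1F idx=19: raw=0x23007 flags P=1 W=1 U=1 S=0
  [1] read 0x23 idx=1: raw=0x24007 flags P=1 W=1 U=1 S=0
  → PA=0x24D62  (2 entries read)
#1 VA=0x2601D62 (r,kernel):
  TLB hit vpn=0x2601 → PA=0x24D62
#2 VA=0x2601D62 (r,kernel):
  TLB hit vpn=0x2601 → PA=0x24D62

Access #1 fault: NONE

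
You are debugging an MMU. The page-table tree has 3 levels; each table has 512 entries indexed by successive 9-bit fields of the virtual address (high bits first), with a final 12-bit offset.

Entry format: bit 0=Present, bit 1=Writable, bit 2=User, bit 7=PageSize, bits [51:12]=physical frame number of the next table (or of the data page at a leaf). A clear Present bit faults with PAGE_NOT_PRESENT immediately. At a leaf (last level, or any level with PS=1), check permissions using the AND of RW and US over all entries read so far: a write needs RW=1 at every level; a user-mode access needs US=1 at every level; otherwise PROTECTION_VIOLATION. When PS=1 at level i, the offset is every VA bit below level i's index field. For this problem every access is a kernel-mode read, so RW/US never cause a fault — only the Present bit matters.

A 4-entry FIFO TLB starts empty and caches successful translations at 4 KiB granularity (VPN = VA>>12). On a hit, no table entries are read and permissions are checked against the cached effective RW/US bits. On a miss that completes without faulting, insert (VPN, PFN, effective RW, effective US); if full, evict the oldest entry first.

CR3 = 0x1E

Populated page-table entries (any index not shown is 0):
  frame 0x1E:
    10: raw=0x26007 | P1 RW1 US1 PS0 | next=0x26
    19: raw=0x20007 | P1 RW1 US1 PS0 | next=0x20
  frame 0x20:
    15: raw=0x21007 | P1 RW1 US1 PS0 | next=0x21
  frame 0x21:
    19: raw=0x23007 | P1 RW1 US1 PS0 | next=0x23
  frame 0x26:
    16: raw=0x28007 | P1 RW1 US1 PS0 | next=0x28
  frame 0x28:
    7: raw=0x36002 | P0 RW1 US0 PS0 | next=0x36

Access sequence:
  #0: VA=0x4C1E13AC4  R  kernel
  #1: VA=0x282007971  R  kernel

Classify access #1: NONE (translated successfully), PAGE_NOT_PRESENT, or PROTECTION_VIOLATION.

Trace:
#0 VA=0x4C1E13AC4 (r,kernel):
  L0 @0x1E[19] → 0x20007  P=1,RW=1,US=1,PS=0
  L1 @0x20[15] → 0x21007  P=1,RW=1,US=1,PS=0
  L2 @0x21[19] → 0x23007  P=1,RW=1,US=1,PS=0
  → PA=0x23AC4  (3 entries read)
#1 VA=0x282007971 (r,kernel):
  L0 @0x1E[10] → 0x26007  P=1,RW=1,US=1,PS=0
  L1 @0x26[16] → 0x28007  P=1,RW=1,US=1,PS=0
  L2 @0x28[7] → 0x36002  P=0,RW=1,US=0,PS=0
  → PAGE_NOT_PRESENT  (3 entries read)

Access #1 fault: PAGE_NOT_PRESENT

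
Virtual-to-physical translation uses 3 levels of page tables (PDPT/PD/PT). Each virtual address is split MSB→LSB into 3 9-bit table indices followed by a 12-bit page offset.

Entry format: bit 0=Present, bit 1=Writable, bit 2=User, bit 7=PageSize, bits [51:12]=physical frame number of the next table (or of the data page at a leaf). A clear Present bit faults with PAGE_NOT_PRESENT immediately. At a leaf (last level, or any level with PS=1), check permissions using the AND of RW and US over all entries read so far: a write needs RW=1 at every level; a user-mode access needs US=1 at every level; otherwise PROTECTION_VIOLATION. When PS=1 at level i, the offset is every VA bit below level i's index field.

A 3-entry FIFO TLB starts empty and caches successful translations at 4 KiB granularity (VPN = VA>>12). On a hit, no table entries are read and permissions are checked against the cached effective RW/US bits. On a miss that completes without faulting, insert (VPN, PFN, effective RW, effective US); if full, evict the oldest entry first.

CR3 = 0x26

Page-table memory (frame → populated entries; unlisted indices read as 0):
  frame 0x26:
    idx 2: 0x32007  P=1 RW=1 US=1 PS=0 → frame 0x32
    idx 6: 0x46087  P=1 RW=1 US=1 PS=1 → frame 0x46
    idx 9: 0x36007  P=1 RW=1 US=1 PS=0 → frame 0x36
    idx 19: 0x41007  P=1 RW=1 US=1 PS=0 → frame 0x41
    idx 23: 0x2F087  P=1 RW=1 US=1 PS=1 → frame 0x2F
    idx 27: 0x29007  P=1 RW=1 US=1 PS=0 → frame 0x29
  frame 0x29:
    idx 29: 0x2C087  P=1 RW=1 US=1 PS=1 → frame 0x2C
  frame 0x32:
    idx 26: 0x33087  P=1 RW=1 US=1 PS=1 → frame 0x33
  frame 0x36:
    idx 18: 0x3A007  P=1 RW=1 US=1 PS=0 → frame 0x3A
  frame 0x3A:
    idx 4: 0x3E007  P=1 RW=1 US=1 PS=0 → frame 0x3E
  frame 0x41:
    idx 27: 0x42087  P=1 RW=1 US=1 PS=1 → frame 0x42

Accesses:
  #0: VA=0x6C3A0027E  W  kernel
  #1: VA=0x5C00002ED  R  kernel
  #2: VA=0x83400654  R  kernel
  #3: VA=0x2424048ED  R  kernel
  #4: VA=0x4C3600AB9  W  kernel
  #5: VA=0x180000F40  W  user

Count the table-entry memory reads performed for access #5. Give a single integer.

Trace:
#0 VA=0x6C3A0027E (w,kernel):
  [0] read 0x26 idx=27: raw=0x29007 flags P=1 W=1 U=1 S=0
  [1] read 0x29 idx=29: raw=0x2C087 flags P=1 W=1 U=1 S=1
  ⇒ phys 0x2C27E (huge @L1)  [2 reads]
#1 VA=0x5C00002ED (r,kernel):
  [0] read 0x26 idx=23: raw=0x2F087 flags P=1 W=1 U=1 S=1
  ⇒ phys 0x2F2ED (huge @L0)  [1 reads]
#2 VA=0x83400654 (r,kernel):
  [0] read 0x26 idx=2: raw=0x32007 flags P=1 W=1 U=1 S=0
  [1] read 0x32 idx=26: raw=0x33087 flags P=1 W=1 U=1 S=1
  ⇒ phys 0x33654 (huge @L1)  [2 reads]
#3 VA=0x2424048ED (r,kernel):
  [0] read 0x26 idx=9: raw=0x36007 flags P=1 W=1 U=1 S=0
  [1] read 0x36 idx=18: raw=0x3A007 flags P=1 W=1 U=1 S=0
  [2] read 0x3A idx=4: raw=0x3E007 flags P=1 W=1 U=1 S=0
  ⇒ phys 0x3E8ED  [3 reads]
#4 VA=0x4C3600AB9 (w,kernel):
  [0] read 0x26 idx=19: raw=0x41007 flags P=1 W=1 U=1 S=0
  [1] read 0x41 idx=27: raw=0x42087 flags P=1 W=1 U=1 S=1
  ⇒ phys 0x42AB9 (huge @L1)  [2 reads]
#5 VA=0x180000F40 (w,user):
  [0] read 0x26 idx=6: raw=0x46087 flags P=1 W=1 U=1 S=1
  ⇒ phys 0x46F40 (huge @L0)  [1 reads]

Entries read for #5: 1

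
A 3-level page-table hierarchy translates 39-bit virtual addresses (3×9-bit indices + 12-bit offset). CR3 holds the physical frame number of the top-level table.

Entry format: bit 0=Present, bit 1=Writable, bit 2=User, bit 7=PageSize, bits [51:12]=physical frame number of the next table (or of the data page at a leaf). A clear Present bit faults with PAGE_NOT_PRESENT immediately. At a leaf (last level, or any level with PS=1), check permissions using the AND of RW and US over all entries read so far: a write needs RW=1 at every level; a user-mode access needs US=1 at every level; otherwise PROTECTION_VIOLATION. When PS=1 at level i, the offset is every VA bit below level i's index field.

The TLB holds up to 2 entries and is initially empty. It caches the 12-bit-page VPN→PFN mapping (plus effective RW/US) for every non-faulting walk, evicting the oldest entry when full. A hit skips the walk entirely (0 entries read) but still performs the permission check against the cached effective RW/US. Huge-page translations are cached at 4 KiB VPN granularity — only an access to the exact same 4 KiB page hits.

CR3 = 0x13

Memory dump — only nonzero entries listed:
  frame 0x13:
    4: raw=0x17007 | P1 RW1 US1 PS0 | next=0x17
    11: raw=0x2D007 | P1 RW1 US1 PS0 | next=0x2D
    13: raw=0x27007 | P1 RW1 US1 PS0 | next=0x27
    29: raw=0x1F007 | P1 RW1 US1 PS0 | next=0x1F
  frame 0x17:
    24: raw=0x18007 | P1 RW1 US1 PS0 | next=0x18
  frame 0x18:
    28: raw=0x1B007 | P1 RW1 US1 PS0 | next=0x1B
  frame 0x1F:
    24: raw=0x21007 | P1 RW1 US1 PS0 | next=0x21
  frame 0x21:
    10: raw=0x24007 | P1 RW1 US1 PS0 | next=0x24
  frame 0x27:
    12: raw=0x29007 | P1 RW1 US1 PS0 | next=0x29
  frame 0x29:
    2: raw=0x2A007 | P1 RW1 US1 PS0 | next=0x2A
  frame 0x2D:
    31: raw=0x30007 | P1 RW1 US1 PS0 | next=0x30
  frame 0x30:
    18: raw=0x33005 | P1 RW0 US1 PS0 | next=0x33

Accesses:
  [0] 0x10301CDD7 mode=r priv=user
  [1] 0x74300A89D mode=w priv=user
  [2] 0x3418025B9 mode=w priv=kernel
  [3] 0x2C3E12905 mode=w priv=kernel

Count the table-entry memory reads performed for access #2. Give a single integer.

Walk each access:
#0 VA=0x10301CDD7 (r,user):
  L0 @0x13[4] → 0x17007  P=1,RW=1,US=1,PS=0
  L1 @0x17[24] → 0x18007  P=1,RW=1,US=1,PS=0
  L2 @0x18[28] → 0x1B007  P=1,RW=1,US=1,PS=0
  → PA=0x1BDD7  (3 entries read)
#1 VA=0x74300A89D (w,user):
  L0 @0x13[29] → 0x1F007  P=1,RW=1,US=1,PS=0
  L1 @0x1F[24] → 0x21007  P=1,RW=1,US=1,PS=0
  L2 @0x21[10] → 0x24007  P=1,RW=1,US=1,PS=0
  → PA=0x2489D  (3 entries read)
#2 VA=0x3418025B9 (w,kernel):
  L0 @0x13[13] → 0x27007  P=1,RW=1,US=1,PS=0
  L1 @0x27[12] → 0x29007  P=1,RW=1,US=1,PS=0
  L2 @0x29[2] → 0x2A007  P=1,RW=1,US=1,PS=0
  → PA=0x2A5B9  (3 entries read)
#3 VA=0x2C3E12905 (w,kernel):
  L0 @0x13[11] → 0x2D007  P=1,RW=1,US=1,PS=0
  L1 @0x2D[31] → 0x30007  P=1,RW=1,US=1,PS=0
  L2 @0x30[18] → 0x33005  P=1,RW=0,US=1,PS=0
  ✗ PROTECTION_VIOLATION  [3 reads]

Entries read for #2: 3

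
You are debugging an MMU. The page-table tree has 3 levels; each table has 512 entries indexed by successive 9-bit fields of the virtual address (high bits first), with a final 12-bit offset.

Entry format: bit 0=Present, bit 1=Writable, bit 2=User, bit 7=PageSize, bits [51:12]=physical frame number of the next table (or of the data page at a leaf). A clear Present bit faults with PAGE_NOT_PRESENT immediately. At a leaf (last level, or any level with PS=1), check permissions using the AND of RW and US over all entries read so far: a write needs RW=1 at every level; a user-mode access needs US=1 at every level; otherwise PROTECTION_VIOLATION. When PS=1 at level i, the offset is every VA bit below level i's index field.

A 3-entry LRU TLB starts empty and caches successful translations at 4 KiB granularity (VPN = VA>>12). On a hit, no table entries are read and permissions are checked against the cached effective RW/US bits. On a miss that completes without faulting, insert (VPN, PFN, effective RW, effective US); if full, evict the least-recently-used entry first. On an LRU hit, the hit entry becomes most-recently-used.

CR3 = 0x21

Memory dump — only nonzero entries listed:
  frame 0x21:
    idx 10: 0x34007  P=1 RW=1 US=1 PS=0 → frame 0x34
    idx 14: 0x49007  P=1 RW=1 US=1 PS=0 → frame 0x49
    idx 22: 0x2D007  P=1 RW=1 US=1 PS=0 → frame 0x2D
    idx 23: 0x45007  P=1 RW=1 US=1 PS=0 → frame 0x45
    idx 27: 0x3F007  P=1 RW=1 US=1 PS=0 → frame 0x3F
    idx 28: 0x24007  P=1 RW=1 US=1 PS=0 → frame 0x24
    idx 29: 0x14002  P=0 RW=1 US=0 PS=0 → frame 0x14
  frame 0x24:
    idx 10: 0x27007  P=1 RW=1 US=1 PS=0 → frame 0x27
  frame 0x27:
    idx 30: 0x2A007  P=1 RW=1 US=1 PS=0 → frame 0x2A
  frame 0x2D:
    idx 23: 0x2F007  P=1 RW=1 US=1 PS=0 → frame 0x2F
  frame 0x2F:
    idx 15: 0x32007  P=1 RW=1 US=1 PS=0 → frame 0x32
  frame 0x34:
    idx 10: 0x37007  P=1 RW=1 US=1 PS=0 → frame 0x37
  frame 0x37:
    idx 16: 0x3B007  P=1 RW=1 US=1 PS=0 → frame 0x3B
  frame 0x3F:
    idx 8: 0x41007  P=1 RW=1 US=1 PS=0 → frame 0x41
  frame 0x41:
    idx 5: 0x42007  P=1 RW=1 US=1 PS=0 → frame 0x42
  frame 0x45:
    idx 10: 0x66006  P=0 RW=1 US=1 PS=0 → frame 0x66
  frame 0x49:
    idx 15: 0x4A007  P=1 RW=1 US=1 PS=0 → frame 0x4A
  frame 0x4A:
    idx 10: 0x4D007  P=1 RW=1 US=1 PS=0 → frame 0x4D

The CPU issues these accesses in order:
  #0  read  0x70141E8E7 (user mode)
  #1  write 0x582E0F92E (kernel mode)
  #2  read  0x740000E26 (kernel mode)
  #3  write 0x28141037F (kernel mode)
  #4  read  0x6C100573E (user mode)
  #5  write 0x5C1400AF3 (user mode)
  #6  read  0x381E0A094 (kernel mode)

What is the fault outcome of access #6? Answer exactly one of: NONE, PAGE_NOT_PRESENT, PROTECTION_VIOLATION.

Per-access translation:
#0 VA=0x70141E8E7 (r,user):
  lvl0: tbl 0x21, slot 28 ⇒ 0x24007 (P1/RW1/US1/PS0)
  lvl1: tbl 0x24, slot 10 ⇒ 0x27007 (P1/RW1/US1/PS0)
  lvl2: tbl 0x27, slot 30 ⇒ 0x2A007 (P1/RW1/US1/PS0)
  ⇒ phys 0x2A8E7  [3 reads]
#1 VA=0x582E0F92E (w,kernel):
  lvl0: tbl 0x21, slot 22 ⇒ 0x2D007 (P1/RW1/US1/PS0)
  lvl1: tbl 0x2D, slot 23 ⇒ 0x2F007 (P1/RW1/US1/PS0)
  lvl2: tbl 0x2F, slot 15 ⇒ 0x32007 (P1/RW1/US1/PS0)
  ⇒ phys 0x3292E  [3 reads]
#2 VA=0x740000E26 (r,kernel):
  lvl0: tbl 0x21, slot 29 ⇒ 0x14002 (P0/RW1/US0/PS0)
  ⇒ fault: PAGE_NOT_PRESENT  — 1 lookups
#3 VA=0x28141037F (w,kernel):
  lvl0: tbl 0x21, slot 10 ⇒ 0x34007 (P1/RW1/US1/PS0)
  lvl1: tbl 0x34, slot 10 ⇒ 0x37007 (P1/RW1/US1/PS0)
  lvl2: tbl 0x37, slot 16 ⇒ 0x3B007 (P1/RW1/US1/PS0)
  ⇒ phys 0x3B37F  [3 reads]
#4 VA=0x6C100573E (r,user):
  lvl0: tbl 0x21, slot 27 ⇒ 0x3F007 (P1/RW1/US1/PS0)
  lvl1: tbl 0x3F, slot 8 ⇒ 0x41007 (P1/RW1/US1/PS0)
  lvl2: tbl 0x41, slot 5 ⇒ 0x42007 (P1/RW1/US1/PS0)
  ⇒ phys 0x4273E  [3 reads]
#5 VA=0x5C1400AF3 (w,user):
  lvl0: tbl 0x21, slot 23 ⇒ 0x45007 (P1/RW1/US1/PS0)
  lvl1: tbl 0x45, slot 10 ⇒ 0x66006 (P0/RW1/US1/PS0)
  ⇒ fault: PAGE_NOT_PRESENT  — 2 lookups
#6 VA=0x381E0A094 (r,kernel):
  lvl0: tbl 0x21, slot 14 ⇒ 0x49007 (P1/RW1/US1/PS0)
  lvl1: tbl 0x49, slot 15 ⇒ 0x4A007 (P1/RW1/US1/PS0)
  lvl2: tbl 0x4A, slot 10 ⇒ 0x4D007 (P1/RW1/US1/PS0)
  ⇒ phys 0x4D094  [3 reads]

Access #6 fault: NONE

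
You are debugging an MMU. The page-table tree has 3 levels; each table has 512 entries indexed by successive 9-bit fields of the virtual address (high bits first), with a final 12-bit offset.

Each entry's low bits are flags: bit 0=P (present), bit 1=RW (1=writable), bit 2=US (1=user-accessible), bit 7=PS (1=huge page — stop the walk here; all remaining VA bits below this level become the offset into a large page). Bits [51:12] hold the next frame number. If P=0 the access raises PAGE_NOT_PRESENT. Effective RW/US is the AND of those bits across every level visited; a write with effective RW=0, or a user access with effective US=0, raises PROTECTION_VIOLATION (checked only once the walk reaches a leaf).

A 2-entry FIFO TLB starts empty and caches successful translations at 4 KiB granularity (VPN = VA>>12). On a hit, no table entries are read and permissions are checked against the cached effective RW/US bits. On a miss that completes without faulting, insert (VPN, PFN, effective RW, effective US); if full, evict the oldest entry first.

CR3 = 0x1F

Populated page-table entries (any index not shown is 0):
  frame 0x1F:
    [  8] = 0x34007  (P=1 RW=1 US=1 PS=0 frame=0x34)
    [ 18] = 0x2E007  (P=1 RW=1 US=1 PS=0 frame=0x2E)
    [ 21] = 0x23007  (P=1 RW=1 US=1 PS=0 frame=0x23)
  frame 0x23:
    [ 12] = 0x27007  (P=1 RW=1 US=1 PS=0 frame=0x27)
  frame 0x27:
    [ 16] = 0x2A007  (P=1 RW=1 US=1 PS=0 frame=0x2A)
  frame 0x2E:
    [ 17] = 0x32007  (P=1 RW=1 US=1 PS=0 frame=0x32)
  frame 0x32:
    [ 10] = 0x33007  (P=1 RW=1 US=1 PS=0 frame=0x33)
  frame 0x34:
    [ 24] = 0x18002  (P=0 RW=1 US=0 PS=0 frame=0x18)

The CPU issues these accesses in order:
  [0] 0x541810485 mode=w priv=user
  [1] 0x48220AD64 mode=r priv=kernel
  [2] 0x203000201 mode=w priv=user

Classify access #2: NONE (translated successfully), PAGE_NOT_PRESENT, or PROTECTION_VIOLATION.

Walk each access:
#0 VA=0x541810485 (w,user):
  [0] read 0x1F idx=21: raw=0x23007 flags P=1 W=1 U=1 S=0
  [1] read 0x23 idx=12: raw=0x27007 flags P=1 W=1 U=1 S=0
  [2] read 0x27 idx=16: raw=0x2A007 flags P=1 W=1 U=1 S=0
  ⇒ phys 0x2A485  [3 reads]
#1 VA=0x48220AD64 (r,kernel):
  [0] read 0x1F idx=18: raw=0x2E007 flags P=1 W=1 U=1 S=0
  [1] read 0x2E idx=17: raw=0x32007 flags P=1 W=1 U=1 S=0
  [2] read 0x32 idx=10: raw=0x33007 flags P=1 W=1 U=1 S=0
  ⇒ phys 0x33D64  [3 reads]
#2 VA=0x203000201 (w,user):
  [0] read 0x1F idx=8: raw=0x34007 flags P=1 W=1 U=1 S=0
  [1] read 0x34 idx=24: raw=0x18002 flags P=0 W=1 U=0 S=0
  ✗ PAGE_NOT_PRESENT  [2 reads]

Access #2 fault: PAGE_NOT_PRESENT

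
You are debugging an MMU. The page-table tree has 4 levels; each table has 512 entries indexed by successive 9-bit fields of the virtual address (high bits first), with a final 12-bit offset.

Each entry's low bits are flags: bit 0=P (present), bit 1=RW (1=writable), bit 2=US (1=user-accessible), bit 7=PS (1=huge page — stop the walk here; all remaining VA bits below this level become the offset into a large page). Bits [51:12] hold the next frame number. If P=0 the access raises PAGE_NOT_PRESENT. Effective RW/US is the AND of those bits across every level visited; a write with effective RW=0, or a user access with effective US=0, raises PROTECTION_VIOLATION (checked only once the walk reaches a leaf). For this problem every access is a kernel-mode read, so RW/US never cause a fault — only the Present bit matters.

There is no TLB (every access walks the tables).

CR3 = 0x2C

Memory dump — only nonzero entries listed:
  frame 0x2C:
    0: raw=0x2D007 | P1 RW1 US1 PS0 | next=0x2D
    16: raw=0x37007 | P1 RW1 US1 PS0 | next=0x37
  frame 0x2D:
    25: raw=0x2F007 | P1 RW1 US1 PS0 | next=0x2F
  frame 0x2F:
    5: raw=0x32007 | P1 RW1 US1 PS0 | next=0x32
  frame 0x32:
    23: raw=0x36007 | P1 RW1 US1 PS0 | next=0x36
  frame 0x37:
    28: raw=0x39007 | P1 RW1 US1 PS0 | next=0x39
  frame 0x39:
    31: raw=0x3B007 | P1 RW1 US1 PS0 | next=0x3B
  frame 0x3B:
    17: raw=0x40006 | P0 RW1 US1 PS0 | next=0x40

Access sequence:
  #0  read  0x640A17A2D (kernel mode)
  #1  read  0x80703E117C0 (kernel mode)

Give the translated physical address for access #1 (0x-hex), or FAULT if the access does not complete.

Per-access translation:
#0 VA=0x640A17A2D (r,kernel):
  L0: frame=0x2C idx=0 entry=0x2D007 [P=1 RW=1 US=1 PS=0]
  L1: frame=0x2D idx=25 entry=0x2F007 [P=1 RW=1 US=1 PS=0]
  L2: frame=0x2F idx=5 entry=0x32007 [P=1 RW=1 US=1 PS=0]
  L3: frame=0x32 idx=23 entry=0x36007 [P=1 RW=1 US=1 PS=0]
  ⇒ phys 0x36A2D  [4 reads]
#1 VA=0x80703E117C0 (r,kernel):
  L0: frame=0x2C idx=16 entry=0x37007 [P=1 RW=1 US=1 PS=0]
  L1: frame=0x37 idx=28 entry=0x39007 [P=1 RW=1 US=1 PS=0]
  L2: frame=0x39 idx=31 entry=0x3B007 [P=1 RW=1 US=1 PS=0]
  L3: frame=0x3B idx=17 entry=0x40006 [P=0 RW=1 US=1 PS=0]
  → PAGE_NOT_PRESENT  (4 entries read)

Access #1 PA: FAULT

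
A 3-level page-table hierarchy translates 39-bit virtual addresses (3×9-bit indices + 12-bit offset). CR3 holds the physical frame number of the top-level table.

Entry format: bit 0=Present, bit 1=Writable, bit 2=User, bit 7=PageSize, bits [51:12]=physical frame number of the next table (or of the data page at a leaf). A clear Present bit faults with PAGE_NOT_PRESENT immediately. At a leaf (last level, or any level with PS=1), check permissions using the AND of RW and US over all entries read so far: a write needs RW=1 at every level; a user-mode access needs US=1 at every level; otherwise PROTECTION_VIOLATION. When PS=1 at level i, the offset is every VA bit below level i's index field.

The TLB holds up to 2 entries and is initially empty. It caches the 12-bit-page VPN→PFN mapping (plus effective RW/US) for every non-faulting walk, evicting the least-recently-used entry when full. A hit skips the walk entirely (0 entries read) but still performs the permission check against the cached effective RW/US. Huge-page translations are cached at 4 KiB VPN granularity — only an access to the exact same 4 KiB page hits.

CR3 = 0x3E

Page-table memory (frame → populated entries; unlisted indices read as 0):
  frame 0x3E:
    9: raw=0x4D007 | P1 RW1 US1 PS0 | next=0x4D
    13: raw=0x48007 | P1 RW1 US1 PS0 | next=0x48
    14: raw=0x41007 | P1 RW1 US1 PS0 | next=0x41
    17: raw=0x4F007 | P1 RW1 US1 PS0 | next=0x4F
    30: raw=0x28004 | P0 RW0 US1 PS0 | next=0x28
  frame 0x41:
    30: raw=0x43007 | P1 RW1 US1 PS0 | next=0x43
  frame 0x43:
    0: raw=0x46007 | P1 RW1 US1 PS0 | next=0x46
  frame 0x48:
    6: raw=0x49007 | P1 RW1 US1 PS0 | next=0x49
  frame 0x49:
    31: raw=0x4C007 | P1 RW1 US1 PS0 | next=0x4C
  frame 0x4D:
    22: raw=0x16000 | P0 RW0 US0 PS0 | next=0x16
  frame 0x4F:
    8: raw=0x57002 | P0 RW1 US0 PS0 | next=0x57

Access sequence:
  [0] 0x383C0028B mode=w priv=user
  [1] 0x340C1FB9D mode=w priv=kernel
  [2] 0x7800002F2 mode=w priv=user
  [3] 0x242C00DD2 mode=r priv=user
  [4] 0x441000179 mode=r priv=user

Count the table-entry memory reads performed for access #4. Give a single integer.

Walk each access:
#0 VA=0x383C0028B (w,user):
  L0: frame=0x3E idx=14 entry=0x41007 [P=1 RW=1 US=1 PS=0]
  L1: frame=0x41 idx=30 entry=0x43007 [P=1 RW=1 US=1 PS=0]
  L2: frame=0x43 idx=0 entry=0x46007 [P=1 RW=1 US=1 PS=0]
  ✓ 0x4628B  — 3 lookups
#1 VA=0x340C1FB9D (w,kernel):
  L0: frame=0x3E idx=13 entry=0x48007 [P=1 RW=1 US=1 PS=0]
  L1: frame=0x48 idx=6 entry=0x49007 [P=1 RW=1 US=1 PS=0]
  L2: frame=0x49 idx=31 entry=0x4C007 [P=1 RW=1 US=1 PS=0]
  ✓ 0x4CB9D  — 3 lookups
#2 VA=0x7800002F2 (w,user):
  L0: frame=0x3E idx=30 entry=0x28004 [P=0 RW=0 US=1 PS=0]
  ⇒ fault: PAGE_NOT_PRESENT  — 1 lookups
#3 VA=0x242C00DD2 (r,user):
  L0: frame=0x3E idx=9 entry=0x4D007 [P=1 RW=1 US=1 PS=0]
  L1: frame=0x4D idx=22 entry=0x16000 [P=0 RW=0 US=0 PS=0]
  ⇒ fault: PAGE_NOT_PRESENT  — 2 lookups
#4 VA=0x441000179 (r,user):
  L0: frame=0x3E idx=17 entry=0x4F007 [P=1 RW=1 US=1 PS=0]
  L1: frame=0x4F idx=8 entry=0x57002 [P=0 RW=1 US=0 PS=0]
  ⇒ fault: PAGE_NOT_PRESENT  — 2 lookups

Entries read for #4: 2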